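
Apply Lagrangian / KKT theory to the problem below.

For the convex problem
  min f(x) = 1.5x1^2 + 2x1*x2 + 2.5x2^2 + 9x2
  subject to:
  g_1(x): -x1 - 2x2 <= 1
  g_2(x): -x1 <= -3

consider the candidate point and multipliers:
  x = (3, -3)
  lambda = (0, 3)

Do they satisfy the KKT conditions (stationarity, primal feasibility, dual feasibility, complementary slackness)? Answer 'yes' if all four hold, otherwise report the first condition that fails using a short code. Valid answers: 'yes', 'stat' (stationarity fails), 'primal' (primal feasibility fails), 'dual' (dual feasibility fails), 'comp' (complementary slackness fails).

Gradient of f: grad f(x) = Q x + c = (3, 0)
Constraint values g_i(x) = a_i^T x - b_i:
  g_1((3, -3)) = 2
  g_2((3, -3)) = 0
Stationarity residual: grad f(x) + sum_i lambda_i a_i = (0, 0)
  -> stationarity OK
Primal feasibility (all g_i <= 0): FAILS
Dual feasibility (all lambda_i >= 0): OK
Complementary slackness (lambda_i * g_i(x) = 0 for all i): OK

Verdict: the first failing condition is primal_feasibility -> primal.

primal


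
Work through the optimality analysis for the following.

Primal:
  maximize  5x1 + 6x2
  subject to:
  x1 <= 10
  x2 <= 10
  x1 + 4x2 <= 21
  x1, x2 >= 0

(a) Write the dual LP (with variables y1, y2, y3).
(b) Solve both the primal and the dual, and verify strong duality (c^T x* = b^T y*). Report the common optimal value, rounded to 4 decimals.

The standard primal-dual pair for 'max c^T x s.t. A x <= b, x >= 0' is:
  Dual:  min b^T y  s.t.  A^T y >= c,  y >= 0.

So the dual LP is:
  minimize  10y1 + 10y2 + 21y3
  subject to:
    y1 + y3 >= 5
    y2 + 4y3 >= 6
    y1, y2, y3 >= 0

Solving the primal: x* = (10, 2.75).
  primal value c^T x* = 66.5.
Solving the dual: y* = (3.5, 0, 1.5).
  dual value b^T y* = 66.5.
Strong duality: c^T x* = b^T y*. Confirmed.

66.5


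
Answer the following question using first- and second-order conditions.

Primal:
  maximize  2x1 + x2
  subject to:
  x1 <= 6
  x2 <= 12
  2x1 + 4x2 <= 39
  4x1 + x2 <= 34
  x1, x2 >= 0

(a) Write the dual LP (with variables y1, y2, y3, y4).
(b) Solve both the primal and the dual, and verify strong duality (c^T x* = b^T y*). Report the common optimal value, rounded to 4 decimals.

The standard primal-dual pair for 'max c^T x s.t. A x <= b, x >= 0' is:
  Dual:  min b^T y  s.t.  A^T y >= c,  y >= 0.

So the dual LP is:
  minimize  6y1 + 12y2 + 39y3 + 34y4
  subject to:
    y1 + 2y3 + 4y4 >= 2
    y2 + 4y3 + y4 >= 1
    y1, y2, y3, y4 >= 0

Solving the primal: x* = (6, 6.75).
  primal value c^T x* = 18.75.
Solving the dual: y* = (1.5, 0, 0.25, 0).
  dual value b^T y* = 18.75.
Strong duality: c^T x* = b^T y*. Confirmed.

18.75


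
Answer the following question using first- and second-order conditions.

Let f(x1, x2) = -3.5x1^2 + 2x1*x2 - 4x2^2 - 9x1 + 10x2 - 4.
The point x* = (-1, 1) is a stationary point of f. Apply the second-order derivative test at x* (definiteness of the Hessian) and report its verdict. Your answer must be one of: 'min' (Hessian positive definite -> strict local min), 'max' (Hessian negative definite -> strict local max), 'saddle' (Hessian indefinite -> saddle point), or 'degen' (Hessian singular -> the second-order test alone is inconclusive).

Compute the Hessian H = grad^2 f:
  H = [[-7, 2], [2, -8]]
Verify stationarity: grad f(x*) = H x* + g = (0, 0).
Eigenvalues of H: -9.5616, -5.4384.
Both eigenvalues < 0, so H is negative definite -> x* is a strict local max.

max


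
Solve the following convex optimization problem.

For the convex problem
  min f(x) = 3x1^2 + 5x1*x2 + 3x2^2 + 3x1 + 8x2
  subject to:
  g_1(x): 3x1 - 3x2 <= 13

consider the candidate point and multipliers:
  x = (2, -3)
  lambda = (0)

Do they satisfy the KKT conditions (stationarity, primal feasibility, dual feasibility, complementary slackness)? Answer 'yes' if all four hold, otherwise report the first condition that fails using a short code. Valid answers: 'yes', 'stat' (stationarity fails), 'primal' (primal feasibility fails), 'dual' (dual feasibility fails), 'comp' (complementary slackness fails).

Gradient of f: grad f(x) = Q x + c = (0, 0)
Constraint values g_i(x) = a_i^T x - b_i:
  g_1((2, -3)) = 2
Stationarity residual: grad f(x) + sum_i lambda_i a_i = (0, 0)
  -> stationarity OK
Primal feasibility (all g_i <= 0): FAILS
Dual feasibility (all lambda_i >= 0): OK
Complementary slackness (lambda_i * g_i(x) = 0 for all i): OK

Verdict: the first failing condition is primal_feasibility -> primal.

primal


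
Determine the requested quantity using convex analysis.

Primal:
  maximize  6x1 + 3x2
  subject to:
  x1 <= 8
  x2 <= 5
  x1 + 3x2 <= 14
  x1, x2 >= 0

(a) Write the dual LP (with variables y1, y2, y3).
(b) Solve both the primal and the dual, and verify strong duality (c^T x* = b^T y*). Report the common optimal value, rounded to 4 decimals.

The standard primal-dual pair for 'max c^T x s.t. A x <= b, x >= 0' is:
  Dual:  min b^T y  s.t.  A^T y >= c,  y >= 0.

So the dual LP is:
  minimize  8y1 + 5y2 + 14y3
  subject to:
    y1 + y3 >= 6
    y2 + 3y3 >= 3
    y1, y2, y3 >= 0

Solving the primal: x* = (8, 2).
  primal value c^T x* = 54.
Solving the dual: y* = (5, 0, 1).
  dual value b^T y* = 54.
Strong duality: c^T x* = b^T y*. Confirmed.

54


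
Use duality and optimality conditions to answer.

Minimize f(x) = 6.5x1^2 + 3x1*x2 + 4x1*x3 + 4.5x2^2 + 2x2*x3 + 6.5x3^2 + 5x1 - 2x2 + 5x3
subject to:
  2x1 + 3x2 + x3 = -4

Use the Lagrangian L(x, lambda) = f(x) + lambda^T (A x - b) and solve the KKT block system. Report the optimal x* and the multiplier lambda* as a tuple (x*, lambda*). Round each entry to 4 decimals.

Form the Lagrangian:
  L(x, lambda) = (1/2) x^T Q x + c^T x + lambda^T (A x - b)
Stationarity (grad_x L = 0): Q x + c + A^T lambda = 0.
Primal feasibility: A x = b.

This gives the KKT block system:
  [ Q   A^T ] [ x     ]   [-c ]
  [ A    0  ] [ lambda ] = [ b ]

Solving the linear system:
  x*      = (-0.6958, -0.7524, -0.3512)
  lambda* = (3.8538)
  f(x*)   = 5.8424

x* = (-0.6958, -0.7524, -0.3512), lambda* = (3.8538)


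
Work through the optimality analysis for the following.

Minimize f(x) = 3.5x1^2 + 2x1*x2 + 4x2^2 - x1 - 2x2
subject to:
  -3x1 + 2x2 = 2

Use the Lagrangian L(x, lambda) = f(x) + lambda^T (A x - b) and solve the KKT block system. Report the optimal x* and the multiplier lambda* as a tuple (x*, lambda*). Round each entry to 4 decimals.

Form the Lagrangian:
  L(x, lambda) = (1/2) x^T Q x + c^T x + lambda^T (A x - b)
Stationarity (grad_x L = 0): Q x + c + A^T lambda = 0.
Primal feasibility: A x = b.

This gives the KKT block system:
  [ Q   A^T ] [ x     ]   [-c ]
  [ A    0  ] [ lambda ] = [ b ]

Solving the linear system:
  x*      = (-0.3226, 0.5161)
  lambda* = (-0.7419)
  f(x*)   = 0.3871

x* = (-0.3226, 0.5161), lambda* = (-0.7419)


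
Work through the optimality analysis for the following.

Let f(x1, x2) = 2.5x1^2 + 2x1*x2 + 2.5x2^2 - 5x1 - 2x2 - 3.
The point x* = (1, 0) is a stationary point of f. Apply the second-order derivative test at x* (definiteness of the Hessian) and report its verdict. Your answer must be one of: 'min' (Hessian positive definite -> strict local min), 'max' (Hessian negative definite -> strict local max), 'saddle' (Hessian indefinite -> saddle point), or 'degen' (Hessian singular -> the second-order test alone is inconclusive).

Compute the Hessian H = grad^2 f:
  H = [[5, 2], [2, 5]]
Verify stationarity: grad f(x*) = H x* + g = (0, 0).
Eigenvalues of H: 3, 7.
Both eigenvalues > 0, so H is positive definite -> x* is a strict local min.

min


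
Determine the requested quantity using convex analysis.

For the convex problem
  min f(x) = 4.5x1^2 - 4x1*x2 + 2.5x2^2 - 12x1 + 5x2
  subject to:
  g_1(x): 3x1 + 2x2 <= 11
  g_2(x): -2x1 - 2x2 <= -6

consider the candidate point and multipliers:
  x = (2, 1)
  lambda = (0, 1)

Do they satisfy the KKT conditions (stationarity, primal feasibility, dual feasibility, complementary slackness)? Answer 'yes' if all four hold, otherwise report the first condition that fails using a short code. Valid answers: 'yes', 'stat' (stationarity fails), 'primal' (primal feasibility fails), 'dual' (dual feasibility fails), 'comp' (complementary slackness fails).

Gradient of f: grad f(x) = Q x + c = (2, 2)
Constraint values g_i(x) = a_i^T x - b_i:
  g_1((2, 1)) = -3
  g_2((2, 1)) = 0
Stationarity residual: grad f(x) + sum_i lambda_i a_i = (0, 0)
  -> stationarity OK
Primal feasibility (all g_i <= 0): OK
Dual feasibility (all lambda_i >= 0): OK
Complementary slackness (lambda_i * g_i(x) = 0 for all i): OK

Verdict: yes, KKT holds.

yes


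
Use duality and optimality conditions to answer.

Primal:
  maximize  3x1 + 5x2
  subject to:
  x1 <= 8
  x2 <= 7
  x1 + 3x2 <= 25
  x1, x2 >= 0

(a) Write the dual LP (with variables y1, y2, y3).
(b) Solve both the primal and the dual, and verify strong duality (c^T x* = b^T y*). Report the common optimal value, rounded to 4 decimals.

The standard primal-dual pair for 'max c^T x s.t. A x <= b, x >= 0' is:
  Dual:  min b^T y  s.t.  A^T y >= c,  y >= 0.

So the dual LP is:
  minimize  8y1 + 7y2 + 25y3
  subject to:
    y1 + y3 >= 3
    y2 + 3y3 >= 5
    y1, y2, y3 >= 0

Solving the primal: x* = (8, 5.6667).
  primal value c^T x* = 52.3333.
Solving the dual: y* = (1.3333, 0, 1.6667).
  dual value b^T y* = 52.3333.
Strong duality: c^T x* = b^T y*. Confirmed.

52.3333


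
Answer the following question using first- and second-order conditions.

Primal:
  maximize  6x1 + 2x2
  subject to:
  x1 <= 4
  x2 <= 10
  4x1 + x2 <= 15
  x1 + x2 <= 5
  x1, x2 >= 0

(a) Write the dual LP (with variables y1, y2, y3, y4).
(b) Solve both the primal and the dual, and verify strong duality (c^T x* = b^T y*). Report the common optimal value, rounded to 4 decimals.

The standard primal-dual pair for 'max c^T x s.t. A x <= b, x >= 0' is:
  Dual:  min b^T y  s.t.  A^T y >= c,  y >= 0.

So the dual LP is:
  minimize  4y1 + 10y2 + 15y3 + 5y4
  subject to:
    y1 + 4y3 + y4 >= 6
    y2 + y3 + y4 >= 2
    y1, y2, y3, y4 >= 0

Solving the primal: x* = (3.3333, 1.6667).
  primal value c^T x* = 23.3333.
Solving the dual: y* = (0, 0, 1.3333, 0.6667).
  dual value b^T y* = 23.3333.
Strong duality: c^T x* = b^T y*. Confirmed.

23.3333


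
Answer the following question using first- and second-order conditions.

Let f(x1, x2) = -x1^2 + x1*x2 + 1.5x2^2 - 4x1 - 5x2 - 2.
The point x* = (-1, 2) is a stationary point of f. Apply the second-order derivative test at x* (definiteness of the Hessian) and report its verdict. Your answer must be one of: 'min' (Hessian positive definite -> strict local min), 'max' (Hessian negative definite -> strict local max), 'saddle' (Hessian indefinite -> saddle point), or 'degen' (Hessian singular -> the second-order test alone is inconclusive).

Compute the Hessian H = grad^2 f:
  H = [[-2, 1], [1, 3]]
Verify stationarity: grad f(x*) = H x* + g = (0, 0).
Eigenvalues of H: -2.1926, 3.1926.
Eigenvalues have mixed signs, so H is indefinite -> x* is a saddle point.

saddle


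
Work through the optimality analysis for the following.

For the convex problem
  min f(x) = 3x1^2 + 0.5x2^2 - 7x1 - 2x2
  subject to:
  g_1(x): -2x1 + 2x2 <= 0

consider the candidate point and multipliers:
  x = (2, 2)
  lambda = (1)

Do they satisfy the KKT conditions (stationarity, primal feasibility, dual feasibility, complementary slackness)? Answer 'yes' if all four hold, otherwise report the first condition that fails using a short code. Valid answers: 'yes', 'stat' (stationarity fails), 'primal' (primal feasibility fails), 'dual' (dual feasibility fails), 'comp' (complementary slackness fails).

Gradient of f: grad f(x) = Q x + c = (5, 0)
Constraint values g_i(x) = a_i^T x - b_i:
  g_1((2, 2)) = 0
Stationarity residual: grad f(x) + sum_i lambda_i a_i = (3, 2)
  -> stationarity FAILS
Primal feasibility (all g_i <= 0): OK
Dual feasibility (all lambda_i >= 0): OK
Complementary slackness (lambda_i * g_i(x) = 0 for all i): OK

Verdict: the first failing condition is stationarity -> stat.

stat


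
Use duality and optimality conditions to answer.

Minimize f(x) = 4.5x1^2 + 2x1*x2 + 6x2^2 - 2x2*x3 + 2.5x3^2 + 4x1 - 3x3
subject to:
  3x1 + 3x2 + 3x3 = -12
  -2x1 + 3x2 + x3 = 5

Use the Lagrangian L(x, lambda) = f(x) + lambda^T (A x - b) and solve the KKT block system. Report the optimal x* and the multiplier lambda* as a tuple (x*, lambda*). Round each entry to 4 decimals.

Form the Lagrangian:
  L(x, lambda) = (1/2) x^T Q x + c^T x + lambda^T (A x - b)
Stationarity (grad_x L = 0): Q x + c + A^T lambda = 0.
Primal feasibility: A x = b.

This gives the KKT block system:
  [ Q   A^T ] [ x     ]   [-c ]
  [ A    0  ] [ lambda ] = [ b ]

Solving the linear system:
  x*      = (-2.898, 0.153, -1.255)
  lambda* = (4.5486, -4.0652)
  f(x*)   = 33.5411

x* = (-2.898, 0.153, -1.255), lambda* = (4.5486, -4.0652)


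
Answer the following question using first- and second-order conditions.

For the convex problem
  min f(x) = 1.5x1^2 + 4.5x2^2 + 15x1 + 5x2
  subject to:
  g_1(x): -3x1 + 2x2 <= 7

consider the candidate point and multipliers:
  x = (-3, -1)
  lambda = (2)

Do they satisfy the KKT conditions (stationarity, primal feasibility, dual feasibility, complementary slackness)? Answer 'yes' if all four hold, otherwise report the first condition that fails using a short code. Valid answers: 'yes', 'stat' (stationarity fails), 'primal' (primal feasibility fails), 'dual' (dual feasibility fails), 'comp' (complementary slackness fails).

Gradient of f: grad f(x) = Q x + c = (6, -4)
Constraint values g_i(x) = a_i^T x - b_i:
  g_1((-3, -1)) = 0
Stationarity residual: grad f(x) + sum_i lambda_i a_i = (0, 0)
  -> stationarity OK
Primal feasibility (all g_i <= 0): OK
Dual feasibility (all lambda_i >= 0): OK
Complementary slackness (lambda_i * g_i(x) = 0 for all i): OK

Verdict: yes, KKT holds.

yes


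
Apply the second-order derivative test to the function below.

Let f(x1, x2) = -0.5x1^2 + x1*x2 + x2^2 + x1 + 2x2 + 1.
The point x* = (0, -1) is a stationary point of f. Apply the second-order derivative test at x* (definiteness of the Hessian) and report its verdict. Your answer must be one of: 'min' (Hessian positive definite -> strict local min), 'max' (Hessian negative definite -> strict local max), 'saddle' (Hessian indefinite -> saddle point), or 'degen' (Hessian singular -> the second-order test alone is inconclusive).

Compute the Hessian H = grad^2 f:
  H = [[-1, 1], [1, 2]]
Verify stationarity: grad f(x*) = H x* + g = (0, 0).
Eigenvalues of H: -1.3028, 2.3028.
Eigenvalues have mixed signs, so H is indefinite -> x* is a saddle point.

saddle


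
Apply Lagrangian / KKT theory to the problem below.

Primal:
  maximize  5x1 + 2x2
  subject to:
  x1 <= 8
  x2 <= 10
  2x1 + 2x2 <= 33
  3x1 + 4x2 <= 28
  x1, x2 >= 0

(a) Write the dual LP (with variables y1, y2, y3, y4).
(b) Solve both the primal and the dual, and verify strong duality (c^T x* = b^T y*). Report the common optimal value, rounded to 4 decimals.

The standard primal-dual pair for 'max c^T x s.t. A x <= b, x >= 0' is:
  Dual:  min b^T y  s.t.  A^T y >= c,  y >= 0.

So the dual LP is:
  minimize  8y1 + 10y2 + 33y3 + 28y4
  subject to:
    y1 + 2y3 + 3y4 >= 5
    y2 + 2y3 + 4y4 >= 2
    y1, y2, y3, y4 >= 0

Solving the primal: x* = (8, 1).
  primal value c^T x* = 42.
Solving the dual: y* = (3.5, 0, 0, 0.5).
  dual value b^T y* = 42.
Strong duality: c^T x* = b^T y*. Confirmed.

42


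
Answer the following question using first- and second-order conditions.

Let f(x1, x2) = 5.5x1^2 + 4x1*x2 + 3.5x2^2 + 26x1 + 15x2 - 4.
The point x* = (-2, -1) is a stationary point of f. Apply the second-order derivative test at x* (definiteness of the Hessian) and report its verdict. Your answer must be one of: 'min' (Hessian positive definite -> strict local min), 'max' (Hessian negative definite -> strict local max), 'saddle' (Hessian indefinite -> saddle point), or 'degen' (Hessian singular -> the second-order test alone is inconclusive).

Compute the Hessian H = grad^2 f:
  H = [[11, 4], [4, 7]]
Verify stationarity: grad f(x*) = H x* + g = (0, 0).
Eigenvalues of H: 4.5279, 13.4721.
Both eigenvalues > 0, so H is positive definite -> x* is a strict local min.

min


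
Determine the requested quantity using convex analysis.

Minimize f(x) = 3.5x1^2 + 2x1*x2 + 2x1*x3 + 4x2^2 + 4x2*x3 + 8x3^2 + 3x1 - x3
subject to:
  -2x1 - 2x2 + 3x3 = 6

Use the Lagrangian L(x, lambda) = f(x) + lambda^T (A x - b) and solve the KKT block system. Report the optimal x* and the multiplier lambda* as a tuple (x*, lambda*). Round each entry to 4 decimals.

Form the Lagrangian:
  L(x, lambda) = (1/2) x^T Q x + c^T x + lambda^T (A x - b)
Stationarity (grad_x L = 0): Q x + c + A^T lambda = 0.
Primal feasibility: A x = b.

This gives the KKT block system:
  [ Q   A^T ] [ x     ]   [-c ]
  [ A    0  ] [ lambda ] = [ b ]

Solving the linear system:
  x*      = (-1.1091, -0.6909, 0.8)
  lambda* = (-2.2727)
  f(x*)   = 4.7545

x* = (-1.1091, -0.6909, 0.8), lambda* = (-2.2727)


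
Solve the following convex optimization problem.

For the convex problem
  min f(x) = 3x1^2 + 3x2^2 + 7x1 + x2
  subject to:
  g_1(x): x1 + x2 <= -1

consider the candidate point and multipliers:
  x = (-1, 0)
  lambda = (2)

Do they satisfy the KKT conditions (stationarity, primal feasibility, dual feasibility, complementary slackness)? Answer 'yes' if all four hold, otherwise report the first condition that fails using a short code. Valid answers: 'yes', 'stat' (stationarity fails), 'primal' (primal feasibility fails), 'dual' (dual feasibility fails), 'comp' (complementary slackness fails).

Gradient of f: grad f(x) = Q x + c = (1, 1)
Constraint values g_i(x) = a_i^T x - b_i:
  g_1((-1, 0)) = 0
Stationarity residual: grad f(x) + sum_i lambda_i a_i = (3, 3)
  -> stationarity FAILS
Primal feasibility (all g_i <= 0): OK
Dual feasibility (all lambda_i >= 0): OK
Complementary slackness (lambda_i * g_i(x) = 0 for all i): OK

Verdict: the first failing condition is stationarity -> stat.

stat


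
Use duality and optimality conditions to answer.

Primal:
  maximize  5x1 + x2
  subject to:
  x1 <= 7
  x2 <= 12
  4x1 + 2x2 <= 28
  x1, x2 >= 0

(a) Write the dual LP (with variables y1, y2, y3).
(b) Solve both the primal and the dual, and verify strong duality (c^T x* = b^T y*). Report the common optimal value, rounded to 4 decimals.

The standard primal-dual pair for 'max c^T x s.t. A x <= b, x >= 0' is:
  Dual:  min b^T y  s.t.  A^T y >= c,  y >= 0.

So the dual LP is:
  minimize  7y1 + 12y2 + 28y3
  subject to:
    y1 + 4y3 >= 5
    y2 + 2y3 >= 1
    y1, y2, y3 >= 0

Solving the primal: x* = (7, 0).
  primal value c^T x* = 35.
Solving the dual: y* = (3, 0, 0.5).
  dual value b^T y* = 35.
Strong duality: c^T x* = b^T y*. Confirmed.

35


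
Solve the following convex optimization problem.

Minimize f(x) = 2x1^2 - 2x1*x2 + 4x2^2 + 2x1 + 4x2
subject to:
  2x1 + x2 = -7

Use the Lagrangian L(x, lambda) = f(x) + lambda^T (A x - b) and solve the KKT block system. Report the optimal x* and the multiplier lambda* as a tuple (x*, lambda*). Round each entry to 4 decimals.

Form the Lagrangian:
  L(x, lambda) = (1/2) x^T Q x + c^T x + lambda^T (A x - b)
Stationarity (grad_x L = 0): Q x + c + A^T lambda = 0.
Primal feasibility: A x = b.

This gives the KKT block system:
  [ Q   A^T ] [ x     ]   [-c ]
  [ A    0  ] [ lambda ] = [ b ]

Solving the linear system:
  x*      = (-2.7273, -1.5455)
  lambda* = (2.9091)
  f(x*)   = 4.3636

x* = (-2.7273, -1.5455), lambda* = (2.9091)


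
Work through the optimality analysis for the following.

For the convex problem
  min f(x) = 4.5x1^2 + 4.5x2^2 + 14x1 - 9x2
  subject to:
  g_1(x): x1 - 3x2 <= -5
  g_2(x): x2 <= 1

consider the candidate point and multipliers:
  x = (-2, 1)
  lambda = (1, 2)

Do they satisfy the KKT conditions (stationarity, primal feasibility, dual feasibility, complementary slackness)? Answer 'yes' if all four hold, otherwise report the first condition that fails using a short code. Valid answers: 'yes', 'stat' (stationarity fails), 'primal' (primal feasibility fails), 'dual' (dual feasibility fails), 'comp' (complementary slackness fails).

Gradient of f: grad f(x) = Q x + c = (-4, 0)
Constraint values g_i(x) = a_i^T x - b_i:
  g_1((-2, 1)) = 0
  g_2((-2, 1)) = 0
Stationarity residual: grad f(x) + sum_i lambda_i a_i = (-3, -1)
  -> stationarity FAILS
Primal feasibility (all g_i <= 0): OK
Dual feasibility (all lambda_i >= 0): OK
Complementary slackness (lambda_i * g_i(x) = 0 for all i): OK

Verdict: the first failing condition is stationarity -> stat.

stat


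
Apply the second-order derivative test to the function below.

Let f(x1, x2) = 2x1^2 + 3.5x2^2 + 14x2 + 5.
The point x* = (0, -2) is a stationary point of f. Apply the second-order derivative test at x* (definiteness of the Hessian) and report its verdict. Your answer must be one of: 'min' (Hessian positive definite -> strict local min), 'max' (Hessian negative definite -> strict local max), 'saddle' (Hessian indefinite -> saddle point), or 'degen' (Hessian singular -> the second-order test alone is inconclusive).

Compute the Hessian H = grad^2 f:
  H = [[4, 0], [0, 7]]
Verify stationarity: grad f(x*) = H x* + g = (0, 0).
Eigenvalues of H: 4, 7.
Both eigenvalues > 0, so H is positive definite -> x* is a strict local min.

min


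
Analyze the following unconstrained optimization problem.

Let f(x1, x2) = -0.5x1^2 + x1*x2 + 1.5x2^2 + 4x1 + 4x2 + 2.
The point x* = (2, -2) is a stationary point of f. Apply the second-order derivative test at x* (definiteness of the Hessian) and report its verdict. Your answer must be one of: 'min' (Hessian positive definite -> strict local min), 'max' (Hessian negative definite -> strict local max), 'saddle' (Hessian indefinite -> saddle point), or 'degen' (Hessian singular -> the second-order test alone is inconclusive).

Compute the Hessian H = grad^2 f:
  H = [[-1, 1], [1, 3]]
Verify stationarity: grad f(x*) = H x* + g = (0, 0).
Eigenvalues of H: -1.2361, 3.2361.
Eigenvalues have mixed signs, so H is indefinite -> x* is a saddle point.

saddle


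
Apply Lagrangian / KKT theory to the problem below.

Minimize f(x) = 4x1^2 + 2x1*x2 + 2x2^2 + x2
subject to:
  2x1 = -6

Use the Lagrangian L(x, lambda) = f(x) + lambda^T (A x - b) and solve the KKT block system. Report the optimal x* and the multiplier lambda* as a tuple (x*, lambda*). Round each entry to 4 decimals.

Form the Lagrangian:
  L(x, lambda) = (1/2) x^T Q x + c^T x + lambda^T (A x - b)
Stationarity (grad_x L = 0): Q x + c + A^T lambda = 0.
Primal feasibility: A x = b.

This gives the KKT block system:
  [ Q   A^T ] [ x     ]   [-c ]
  [ A    0  ] [ lambda ] = [ b ]

Solving the linear system:
  x*      = (-3, 1.25)
  lambda* = (10.75)
  f(x*)   = 32.875

x* = (-3, 1.25), lambda* = (10.75)


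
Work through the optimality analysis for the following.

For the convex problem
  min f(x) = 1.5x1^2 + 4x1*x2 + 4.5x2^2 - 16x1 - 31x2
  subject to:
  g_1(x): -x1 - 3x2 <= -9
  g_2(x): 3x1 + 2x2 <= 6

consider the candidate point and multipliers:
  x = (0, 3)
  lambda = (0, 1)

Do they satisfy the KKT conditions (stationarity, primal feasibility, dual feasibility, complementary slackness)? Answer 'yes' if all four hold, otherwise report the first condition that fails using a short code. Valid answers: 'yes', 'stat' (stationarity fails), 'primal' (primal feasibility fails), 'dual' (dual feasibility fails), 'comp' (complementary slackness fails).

Gradient of f: grad f(x) = Q x + c = (-4, -4)
Constraint values g_i(x) = a_i^T x - b_i:
  g_1((0, 3)) = 0
  g_2((0, 3)) = 0
Stationarity residual: grad f(x) + sum_i lambda_i a_i = (-1, -2)
  -> stationarity FAILS
Primal feasibility (all g_i <= 0): OK
Dual feasibility (all lambda_i >= 0): OK
Complementary slackness (lambda_i * g_i(x) = 0 for all i): OK

Verdict: the first failing condition is stationarity -> stat.

stat


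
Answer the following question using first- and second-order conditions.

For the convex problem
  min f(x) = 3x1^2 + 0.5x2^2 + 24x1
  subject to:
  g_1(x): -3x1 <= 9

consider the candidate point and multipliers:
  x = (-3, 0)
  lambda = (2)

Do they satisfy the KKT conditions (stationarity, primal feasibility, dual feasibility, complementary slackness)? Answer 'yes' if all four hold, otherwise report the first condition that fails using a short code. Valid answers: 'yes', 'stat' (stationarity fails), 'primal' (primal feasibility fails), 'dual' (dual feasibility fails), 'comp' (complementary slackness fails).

Gradient of f: grad f(x) = Q x + c = (6, 0)
Constraint values g_i(x) = a_i^T x - b_i:
  g_1((-3, 0)) = 0
Stationarity residual: grad f(x) + sum_i lambda_i a_i = (0, 0)
  -> stationarity OK
Primal feasibility (all g_i <= 0): OK
Dual feasibility (all lambda_i >= 0): OK
Complementary slackness (lambda_i * g_i(x) = 0 for all i): OK

Verdict: yes, KKT holds.

yes


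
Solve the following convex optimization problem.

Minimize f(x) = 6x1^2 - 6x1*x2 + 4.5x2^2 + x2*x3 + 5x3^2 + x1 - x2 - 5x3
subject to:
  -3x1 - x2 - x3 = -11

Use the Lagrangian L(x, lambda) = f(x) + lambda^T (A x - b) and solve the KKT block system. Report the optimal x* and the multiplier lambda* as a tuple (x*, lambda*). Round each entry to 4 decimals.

Form the Lagrangian:
  L(x, lambda) = (1/2) x^T Q x + c^T x + lambda^T (A x - b)
Stationarity (grad_x L = 0): Q x + c + A^T lambda = 0.
Primal feasibility: A x = b.

This gives the KKT block system:
  [ Q   A^T ] [ x     ]   [-c ]
  [ A    0  ] [ lambda ] = [ b ]

Solving the linear system:
  x*      = (2.5855, 2.3944, 0.8492)
  lambda* = (5.8863)
  f(x*)   = 30.3473

x* = (2.5855, 2.3944, 0.8492), lambda* = (5.8863)


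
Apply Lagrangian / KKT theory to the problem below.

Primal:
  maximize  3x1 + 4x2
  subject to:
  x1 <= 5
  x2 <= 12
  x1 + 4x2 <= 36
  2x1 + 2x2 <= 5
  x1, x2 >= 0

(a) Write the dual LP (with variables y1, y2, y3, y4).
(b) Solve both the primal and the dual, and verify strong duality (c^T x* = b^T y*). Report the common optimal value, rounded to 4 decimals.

The standard primal-dual pair for 'max c^T x s.t. A x <= b, x >= 0' is:
  Dual:  min b^T y  s.t.  A^T y >= c,  y >= 0.

So the dual LP is:
  minimize  5y1 + 12y2 + 36y3 + 5y4
  subject to:
    y1 + y3 + 2y4 >= 3
    y2 + 4y3 + 2y4 >= 4
    y1, y2, y3, y4 >= 0

Solving the primal: x* = (0, 2.5).
  primal value c^T x* = 10.
Solving the dual: y* = (0, 0, 0, 2).
  dual value b^T y* = 10.
Strong duality: c^T x* = b^T y*. Confirmed.

10


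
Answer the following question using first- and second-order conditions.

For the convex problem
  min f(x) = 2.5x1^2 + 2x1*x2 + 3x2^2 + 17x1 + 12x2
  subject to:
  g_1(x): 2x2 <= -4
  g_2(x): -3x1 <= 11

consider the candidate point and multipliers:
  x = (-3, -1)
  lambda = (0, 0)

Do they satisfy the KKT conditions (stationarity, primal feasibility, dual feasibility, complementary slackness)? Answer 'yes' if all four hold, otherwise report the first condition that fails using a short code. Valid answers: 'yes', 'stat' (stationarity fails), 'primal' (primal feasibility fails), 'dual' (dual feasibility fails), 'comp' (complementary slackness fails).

Gradient of f: grad f(x) = Q x + c = (0, 0)
Constraint values g_i(x) = a_i^T x - b_i:
  g_1((-3, -1)) = 2
  g_2((-3, -1)) = -2
Stationarity residual: grad f(x) + sum_i lambda_i a_i = (0, 0)
  -> stationarity OK
Primal feasibility (all g_i <= 0): FAILS
Dual feasibility (all lambda_i >= 0): OK
Complementary slackness (lambda_i * g_i(x) = 0 for all i): OK

Verdict: the first failing condition is primal_feasibility -> primal.

primal


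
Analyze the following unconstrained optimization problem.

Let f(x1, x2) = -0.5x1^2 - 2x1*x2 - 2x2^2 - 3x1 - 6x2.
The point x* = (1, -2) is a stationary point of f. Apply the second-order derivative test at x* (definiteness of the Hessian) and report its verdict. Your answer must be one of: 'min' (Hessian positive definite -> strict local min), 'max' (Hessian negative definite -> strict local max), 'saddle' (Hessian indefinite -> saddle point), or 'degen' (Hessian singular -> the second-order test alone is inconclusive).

Compute the Hessian H = grad^2 f:
  H = [[-1, -2], [-2, -4]]
Verify stationarity: grad f(x*) = H x* + g = (0, 0).
Eigenvalues of H: -5, 0.
H has a zero eigenvalue (singular; negative semidefinite but not definite), so H is neither positive definite, negative definite, nor indefinite. The second-order test alone is inconclusive -> degen.
(Indeed, f is constant along the null direction of H through x*, so x* is not a strict local extremum.)

degen


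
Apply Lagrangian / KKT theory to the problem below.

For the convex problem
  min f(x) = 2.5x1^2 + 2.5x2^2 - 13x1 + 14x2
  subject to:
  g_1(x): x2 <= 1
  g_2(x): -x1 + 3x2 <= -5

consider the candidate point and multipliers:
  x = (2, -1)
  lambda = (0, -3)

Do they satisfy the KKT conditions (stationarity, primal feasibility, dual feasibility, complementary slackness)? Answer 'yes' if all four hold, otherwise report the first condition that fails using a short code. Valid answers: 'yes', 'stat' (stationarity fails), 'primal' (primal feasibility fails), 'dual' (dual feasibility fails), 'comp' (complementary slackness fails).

Gradient of f: grad f(x) = Q x + c = (-3, 9)
Constraint values g_i(x) = a_i^T x - b_i:
  g_1((2, -1)) = -2
  g_2((2, -1)) = 0
Stationarity residual: grad f(x) + sum_i lambda_i a_i = (0, 0)
  -> stationarity OK
Primal feasibility (all g_i <= 0): OK
Dual feasibility (all lambda_i >= 0): FAILS
Complementary slackness (lambda_i * g_i(x) = 0 for all i): OK

Verdict: the first failing condition is dual_feasibility -> dual.

dual


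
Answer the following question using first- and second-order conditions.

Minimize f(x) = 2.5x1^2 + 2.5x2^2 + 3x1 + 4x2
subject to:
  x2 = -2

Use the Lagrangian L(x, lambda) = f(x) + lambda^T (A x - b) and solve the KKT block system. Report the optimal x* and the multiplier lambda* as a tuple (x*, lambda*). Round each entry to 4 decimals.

Form the Lagrangian:
  L(x, lambda) = (1/2) x^T Q x + c^T x + lambda^T (A x - b)
Stationarity (grad_x L = 0): Q x + c + A^T lambda = 0.
Primal feasibility: A x = b.

This gives the KKT block system:
  [ Q   A^T ] [ x     ]   [-c ]
  [ A    0  ] [ lambda ] = [ b ]

Solving the linear system:
  x*      = (-0.6, -2)
  lambda* = (6)
  f(x*)   = 1.1

x* = (-0.6, -2), lambda* = (6)


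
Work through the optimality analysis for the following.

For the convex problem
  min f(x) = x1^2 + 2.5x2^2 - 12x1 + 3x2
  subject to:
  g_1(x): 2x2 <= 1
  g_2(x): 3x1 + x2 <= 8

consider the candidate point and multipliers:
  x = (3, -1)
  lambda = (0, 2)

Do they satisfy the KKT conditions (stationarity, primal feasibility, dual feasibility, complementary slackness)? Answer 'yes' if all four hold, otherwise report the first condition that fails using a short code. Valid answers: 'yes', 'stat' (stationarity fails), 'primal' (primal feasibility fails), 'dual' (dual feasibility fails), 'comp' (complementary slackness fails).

Gradient of f: grad f(x) = Q x + c = (-6, -2)
Constraint values g_i(x) = a_i^T x - b_i:
  g_1((3, -1)) = -3
  g_2((3, -1)) = 0
Stationarity residual: grad f(x) + sum_i lambda_i a_i = (0, 0)
  -> stationarity OK
Primal feasibility (all g_i <= 0): OK
Dual feasibility (all lambda_i >= 0): OK
Complementary slackness (lambda_i * g_i(x) = 0 for all i): OK

Verdict: yes, KKT holds.

yes


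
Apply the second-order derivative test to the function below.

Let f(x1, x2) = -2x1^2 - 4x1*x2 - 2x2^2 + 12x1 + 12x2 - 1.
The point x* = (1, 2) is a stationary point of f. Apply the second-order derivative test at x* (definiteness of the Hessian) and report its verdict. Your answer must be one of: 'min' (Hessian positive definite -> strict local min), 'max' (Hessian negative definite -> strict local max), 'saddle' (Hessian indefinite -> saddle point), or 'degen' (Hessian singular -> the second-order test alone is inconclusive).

Compute the Hessian H = grad^2 f:
  H = [[-4, -4], [-4, -4]]
Verify stationarity: grad f(x*) = H x* + g = (0, 0).
Eigenvalues of H: -8, 0.
H has a zero eigenvalue (singular; negative semidefinite but not definite), so H is neither positive definite, negative definite, nor indefinite. The second-order test alone is inconclusive -> degen.
(Indeed, f is constant along the null direction of H through x*, so x* is not a strict local extremum.)

degen


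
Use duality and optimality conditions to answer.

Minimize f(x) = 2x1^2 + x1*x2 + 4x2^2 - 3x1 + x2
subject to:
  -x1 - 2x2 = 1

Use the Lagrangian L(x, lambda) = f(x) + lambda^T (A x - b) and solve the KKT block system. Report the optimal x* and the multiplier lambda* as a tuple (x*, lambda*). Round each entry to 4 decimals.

Form the Lagrangian:
  L(x, lambda) = (1/2) x^T Q x + c^T x + lambda^T (A x - b)
Stationarity (grad_x L = 0): Q x + c + A^T lambda = 0.
Primal feasibility: A x = b.

This gives the KKT block system:
  [ Q   A^T ] [ x     ]   [-c ]
  [ A    0  ] [ lambda ] = [ b ]

Solving the linear system:
  x*      = (0.4, -0.7)
  lambda* = (-2.1)
  f(x*)   = 0.1

x* = (0.4, -0.7), lambda* = (-2.1)


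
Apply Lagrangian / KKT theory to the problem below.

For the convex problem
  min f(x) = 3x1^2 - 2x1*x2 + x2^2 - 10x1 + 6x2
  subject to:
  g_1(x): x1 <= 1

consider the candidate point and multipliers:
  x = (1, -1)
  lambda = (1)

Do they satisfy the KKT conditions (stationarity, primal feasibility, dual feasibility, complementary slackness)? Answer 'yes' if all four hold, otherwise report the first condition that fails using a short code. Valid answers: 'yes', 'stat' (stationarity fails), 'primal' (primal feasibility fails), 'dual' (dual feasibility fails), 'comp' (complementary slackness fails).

Gradient of f: grad f(x) = Q x + c = (-2, 2)
Constraint values g_i(x) = a_i^T x - b_i:
  g_1((1, -1)) = 0
Stationarity residual: grad f(x) + sum_i lambda_i a_i = (-1, 2)
  -> stationarity FAILS
Primal feasibility (all g_i <= 0): OK
Dual feasibility (all lambda_i >= 0): OK
Complementary slackness (lambda_i * g_i(x) = 0 for all i): OK

Verdict: the first failing condition is stationarity -> stat.

stat


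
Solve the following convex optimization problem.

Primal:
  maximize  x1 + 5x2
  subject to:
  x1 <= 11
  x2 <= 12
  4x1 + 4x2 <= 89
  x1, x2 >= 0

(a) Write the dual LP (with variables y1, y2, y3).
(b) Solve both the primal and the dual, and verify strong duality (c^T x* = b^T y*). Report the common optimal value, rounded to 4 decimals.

The standard primal-dual pair for 'max c^T x s.t. A x <= b, x >= 0' is:
  Dual:  min b^T y  s.t.  A^T y >= c,  y >= 0.

So the dual LP is:
  minimize  11y1 + 12y2 + 89y3
  subject to:
    y1 + 4y3 >= 1
    y2 + 4y3 >= 5
    y1, y2, y3 >= 0

Solving the primal: x* = (10.25, 12).
  primal value c^T x* = 70.25.
Solving the dual: y* = (0, 4, 0.25).
  dual value b^T y* = 70.25.
Strong duality: c^T x* = b^T y*. Confirmed.

70.25


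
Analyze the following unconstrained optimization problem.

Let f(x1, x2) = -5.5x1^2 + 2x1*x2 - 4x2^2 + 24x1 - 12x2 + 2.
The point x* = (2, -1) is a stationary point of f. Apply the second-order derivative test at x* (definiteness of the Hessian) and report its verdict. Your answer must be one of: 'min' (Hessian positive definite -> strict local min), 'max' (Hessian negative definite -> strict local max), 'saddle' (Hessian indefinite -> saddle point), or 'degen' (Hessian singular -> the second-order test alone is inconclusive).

Compute the Hessian H = grad^2 f:
  H = [[-11, 2], [2, -8]]
Verify stationarity: grad f(x*) = H x* + g = (0, 0).
Eigenvalues of H: -12, -7.
Both eigenvalues < 0, so H is negative definite -> x* is a strict local max.

max


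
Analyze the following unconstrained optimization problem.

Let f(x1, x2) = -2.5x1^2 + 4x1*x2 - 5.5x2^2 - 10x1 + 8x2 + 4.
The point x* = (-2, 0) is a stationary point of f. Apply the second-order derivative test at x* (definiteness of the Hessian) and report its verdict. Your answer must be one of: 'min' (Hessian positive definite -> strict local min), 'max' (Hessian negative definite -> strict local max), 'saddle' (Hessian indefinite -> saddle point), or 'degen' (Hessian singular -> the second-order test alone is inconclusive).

Compute the Hessian H = grad^2 f:
  H = [[-5, 4], [4, -11]]
Verify stationarity: grad f(x*) = H x* + g = (0, 0).
Eigenvalues of H: -13, -3.
Both eigenvalues < 0, so H is negative definite -> x* is a strict local max.

max


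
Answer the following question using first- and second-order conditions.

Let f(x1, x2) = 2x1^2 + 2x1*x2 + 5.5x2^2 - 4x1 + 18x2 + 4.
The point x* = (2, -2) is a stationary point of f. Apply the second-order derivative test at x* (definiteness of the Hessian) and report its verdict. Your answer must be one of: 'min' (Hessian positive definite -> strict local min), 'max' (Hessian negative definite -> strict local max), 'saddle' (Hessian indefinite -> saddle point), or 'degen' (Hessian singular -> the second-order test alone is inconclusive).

Compute the Hessian H = grad^2 f:
  H = [[4, 2], [2, 11]]
Verify stationarity: grad f(x*) = H x* + g = (0, 0).
Eigenvalues of H: 3.4689, 11.5311.
Both eigenvalues > 0, so H is positive definite -> x* is a strict local min.

min


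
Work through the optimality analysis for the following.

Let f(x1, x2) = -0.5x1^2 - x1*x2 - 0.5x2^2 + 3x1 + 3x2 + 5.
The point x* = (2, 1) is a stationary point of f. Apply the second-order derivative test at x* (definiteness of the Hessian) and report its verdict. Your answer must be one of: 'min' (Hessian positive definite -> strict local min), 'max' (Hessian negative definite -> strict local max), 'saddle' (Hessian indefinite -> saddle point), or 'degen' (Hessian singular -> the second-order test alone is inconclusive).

Compute the Hessian H = grad^2 f:
  H = [[-1, -1], [-1, -1]]
Verify stationarity: grad f(x*) = H x* + g = (0, 0).
Eigenvalues of H: -2, 0.
H has a zero eigenvalue (singular; negative semidefinite but not definite), so H is neither positive definite, negative definite, nor indefinite. The second-order test alone is inconclusive -> degen.
(Indeed, f is constant along the null direction of H through x*, so x* is not a strict local extremum.)

degen


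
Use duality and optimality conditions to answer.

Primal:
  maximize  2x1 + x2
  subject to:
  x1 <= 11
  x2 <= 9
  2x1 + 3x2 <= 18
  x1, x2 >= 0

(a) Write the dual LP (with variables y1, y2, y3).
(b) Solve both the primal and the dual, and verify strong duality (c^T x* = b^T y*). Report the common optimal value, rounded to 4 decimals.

The standard primal-dual pair for 'max c^T x s.t. A x <= b, x >= 0' is:
  Dual:  min b^T y  s.t.  A^T y >= c,  y >= 0.

So the dual LP is:
  minimize  11y1 + 9y2 + 18y3
  subject to:
    y1 + 2y3 >= 2
    y2 + 3y3 >= 1
    y1, y2, y3 >= 0

Solving the primal: x* = (9, 0).
  primal value c^T x* = 18.
Solving the dual: y* = (0, 0, 1).
  dual value b^T y* = 18.
Strong duality: c^T x* = b^T y*. Confirmed.

18


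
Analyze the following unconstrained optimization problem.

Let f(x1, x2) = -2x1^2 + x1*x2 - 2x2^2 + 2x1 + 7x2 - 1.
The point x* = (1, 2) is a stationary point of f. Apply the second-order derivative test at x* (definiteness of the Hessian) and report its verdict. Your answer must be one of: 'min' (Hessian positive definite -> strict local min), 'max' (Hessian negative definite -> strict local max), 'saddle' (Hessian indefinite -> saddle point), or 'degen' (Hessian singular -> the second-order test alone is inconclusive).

Compute the Hessian H = grad^2 f:
  H = [[-4, 1], [1, -4]]
Verify stationarity: grad f(x*) = H x* + g = (0, 0).
Eigenvalues of H: -5, -3.
Both eigenvalues < 0, so H is negative definite -> x* is a strict local max.

max


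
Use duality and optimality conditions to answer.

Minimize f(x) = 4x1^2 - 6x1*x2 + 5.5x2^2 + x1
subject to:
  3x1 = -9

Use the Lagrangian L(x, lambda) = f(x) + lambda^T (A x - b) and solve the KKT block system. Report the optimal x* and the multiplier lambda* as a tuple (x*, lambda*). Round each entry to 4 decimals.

Form the Lagrangian:
  L(x, lambda) = (1/2) x^T Q x + c^T x + lambda^T (A x - b)
Stationarity (grad_x L = 0): Q x + c + A^T lambda = 0.
Primal feasibility: A x = b.

This gives the KKT block system:
  [ Q   A^T ] [ x     ]   [-c ]
  [ A    0  ] [ lambda ] = [ b ]

Solving the linear system:
  x*      = (-3, -1.6364)
  lambda* = (4.3939)
  f(x*)   = 18.2727

x* = (-3, -1.6364), lambda* = (4.3939)
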